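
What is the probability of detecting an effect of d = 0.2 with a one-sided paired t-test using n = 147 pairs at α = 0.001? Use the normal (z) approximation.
Power ≈ 0.25

Power calculation (paired t-test, normal approximation):
z_β = d · √n - z_α
z_β = 0.2 · √147 - 3.090
z_β = 0.2 · 12.124 - 3.090
z_β = -0.665

Power = Φ(z_β) = Φ(-0.665) ≈ 0.253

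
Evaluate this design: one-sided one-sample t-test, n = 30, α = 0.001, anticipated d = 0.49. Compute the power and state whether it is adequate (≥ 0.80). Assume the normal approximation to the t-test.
Power ≈ 0.34; the study is underpowered (power < 0.80)

Power calculation (one-sample t-test, normal approximation):
z_β = d · √n - z_α
z_β = 0.49 · √30 - 3.090
z_β = 0.49 · 5.477 - 3.090
z_β = -0.406

Power = Φ(z_β) = Φ(-0.406) ≈ 0.342

Effect size d = 0.49 is small by Cohen's convention (0.2/0.5/0.8).

Threshold: power ≥ 0.80 is conventionally adequate.
Power ≈ 0.34 → the study is underpowered (power < 0.80).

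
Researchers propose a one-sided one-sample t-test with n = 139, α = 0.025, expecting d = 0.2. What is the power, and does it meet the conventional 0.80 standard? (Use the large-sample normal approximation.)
Power ≈ 0.65; the study is underpowered (power < 0.80)

Power calculation (one-sample t-test, normal approximation):
z_β = d · √n - z_α
z_β = 0.2 · √139 - 1.960
z_β = 0.2 · 11.790 - 1.960
z_β = 0.398

Power = Φ(z_β) = Φ(0.398) ≈ 0.655

Effect size d = 0.2 is small by Cohen's convention (0.2/0.5/0.8).

Threshold: power ≥ 0.80 is conventionally adequate.
Power ≈ 0.65 → the study is underpowered (power < 0.80).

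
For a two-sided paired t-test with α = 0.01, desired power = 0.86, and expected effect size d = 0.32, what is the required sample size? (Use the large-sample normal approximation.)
n = 131 pairs

Sample size formula (paired t-test, normal approximation):
n = ((z_{α/2} + z_β) / d)²

z_{α/2} = 2.576 (for α = 0.01, two-sided)
z_β = 1.080 (for power = 0.86)
d = 0.32

n = ((2.576 + 1.080) / 0.32)²
n = (11.425)²
n ≈ 130.53
Round up to the next whole number: n = 131 pairs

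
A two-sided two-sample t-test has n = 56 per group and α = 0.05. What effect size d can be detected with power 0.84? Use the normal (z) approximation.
d ≈ 0.56

Minimum detectable effect (two-sample t-test, normal approximation):
d = (z_{α/2} + z_β) / √(n/2)
d = (1.960 + 0.994) / √(56/2)
d = 2.954 / 5.292
d ≈ 0.56

By Cohen's convention (0.2 small / 0.5 medium / 0.8 large): medium effect.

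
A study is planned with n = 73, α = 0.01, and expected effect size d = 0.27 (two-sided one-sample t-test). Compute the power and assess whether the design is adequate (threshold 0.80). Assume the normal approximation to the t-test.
Power ≈ 0.39; the study is underpowered (power < 0.80)

Power calculation (one-sample t-test, normal approximation):
z_β = d · √n - z_{α/2}
z_β = 0.27 · √73 - 2.576
z_β = 0.27 · 8.544 - 2.576
z_β = -0.269

Power = Φ(z_β) = Φ(-0.269) ≈ 0.394

Effect size d = 0.27 is small by Cohen's convention (0.2/0.5/0.8).

Threshold: power ≥ 0.80 is conventionally adequate.
Power ≈ 0.39 → the study is underpowered (power < 0.80).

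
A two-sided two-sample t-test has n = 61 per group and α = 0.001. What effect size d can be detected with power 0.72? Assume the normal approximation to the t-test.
d ≈ 0.70

Minimum detectable effect (two-sample t-test, normal approximation):
d = (z_{α/2} + z_β) / √(n/2)
d = (3.291 + 0.583) / √(61/2)
d = 3.873 / 5.523
d ≈ 0.70

By Cohen's convention (0.2 small / 0.5 medium / 0.8 large): medium effect.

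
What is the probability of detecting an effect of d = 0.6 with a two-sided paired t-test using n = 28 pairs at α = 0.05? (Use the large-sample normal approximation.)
Power ≈ 0.89

Power calculation (paired t-test, normal approximation):
z_β = d · √n - z_{α/2}
z_β = 0.6 · √28 - 1.960
z_β = 0.6 · 5.292 - 1.960
z_β = 1.215

Power = Φ(z_β) = Φ(1.215) ≈ 0.888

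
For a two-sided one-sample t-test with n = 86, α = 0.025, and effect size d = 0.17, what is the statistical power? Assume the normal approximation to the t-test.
Power ≈ 0.25

Power calculation (one-sample t-test, normal approximation):
z_β = d · √n - z_{α/2}
z_β = 0.17 · √86 - 2.241
z_β = 0.17 · 9.274 - 2.241
z_β = -0.665

Power = Φ(z_β) = Φ(-0.665) ≈ 0.253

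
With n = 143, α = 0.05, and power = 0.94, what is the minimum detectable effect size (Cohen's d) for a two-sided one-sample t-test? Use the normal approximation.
d ≈ 0.29

Minimum detectable effect (one-sample t-test, normal approximation):
d = (z_{α/2} + z_β) / √n
d = (1.960 + 1.555) / √143
d = 3.515 / 11.958
d ≈ 0.29

By Cohen's convention (0.2 small / 0.5 medium / 0.8 large): small effect.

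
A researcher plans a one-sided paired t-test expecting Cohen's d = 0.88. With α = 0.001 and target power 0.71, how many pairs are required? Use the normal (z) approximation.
n = 18 pairs

Sample size formula (paired t-test, normal approximation):
n = ((z_α + z_β) / d)²

z_α = 3.090 (for α = 0.001, one-sided)
z_β = 0.553 (for power = 0.71)
d = 0.88

n = ((3.090 + 0.553) / 0.88)²
n = (4.140)²
n ≈ 17.14
Round up to the next whole number: n = 18 pairs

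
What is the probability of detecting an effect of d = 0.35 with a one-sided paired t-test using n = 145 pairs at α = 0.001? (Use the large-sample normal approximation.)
Power ≈ 0.87

Power calculation (paired t-test, normal approximation):
z_β = d · √n - z_α
z_β = 0.35 · √145 - 3.090
z_β = 0.35 · 12.042 - 3.090
z_β = 1.124

Power = Φ(z_β) = Φ(1.124) ≈ 0.870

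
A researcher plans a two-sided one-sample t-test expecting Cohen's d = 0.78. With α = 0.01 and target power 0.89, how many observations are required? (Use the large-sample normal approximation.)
n = 24

Sample size formula (one-sample t-test, normal approximation):
n = ((z_{α/2} + z_β) / d)²

z_{α/2} = 2.576 (for α = 0.01, two-sided)
z_β = 1.227 (for power = 0.89)
d = 0.78

n = ((2.576 + 1.227) / 0.78)²
n = (4.876)²
n ≈ 23.78
Round up to the next whole number: n = 24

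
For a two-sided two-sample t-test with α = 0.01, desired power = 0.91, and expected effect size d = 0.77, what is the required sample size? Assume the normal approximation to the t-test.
n = 52 per group

Sample size formula (two-sample t-test, normal approximation):
n = 2 · ((z_{α/2} + z_β) / d)²

z_{α/2} = 2.576 (for α = 0.01, two-sided)
z_β = 1.341 (for power = 0.91)
d = 0.77

n = 2 · ((2.576 + 1.341) / 0.77)²
n = 2 · (5.087)²
n ≈ 51.76
Round up to the next whole number: n = 52 per group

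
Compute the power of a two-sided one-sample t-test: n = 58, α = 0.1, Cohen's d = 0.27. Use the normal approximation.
Power ≈ 0.66

Power calculation (one-sample t-test, normal approximation):
z_β = d · √n - z_{α/2}
z_β = 0.27 · √58 - 1.645
z_β = 0.27 · 7.616 - 1.645
z_β = 0.411

Power = Φ(z_β) = Φ(0.411) ≈ 0.660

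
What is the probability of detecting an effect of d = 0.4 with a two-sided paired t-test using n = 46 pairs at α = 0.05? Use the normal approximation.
Power ≈ 0.77

Power calculation (paired t-test, normal approximation):
z_β = d · √n - z_{α/2}
z_β = 0.4 · √46 - 1.960
z_β = 0.4 · 6.782 - 1.960
z_β = 0.753

Power = Φ(z_β) = Φ(0.753) ≈ 0.774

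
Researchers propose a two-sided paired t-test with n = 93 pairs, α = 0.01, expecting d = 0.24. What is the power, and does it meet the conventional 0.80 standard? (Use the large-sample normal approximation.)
Power ≈ 0.40; the study is underpowered (power < 0.80)

Power calculation (paired t-test, normal approximation):
z_β = d · √n - z_{α/2}
z_β = 0.24 · √93 - 2.576
z_β = 0.24 · 9.644 - 2.576
z_β = -0.261

Power = Φ(z_β) = Φ(-0.261) ≈ 0.397

Effect size d = 0.24 is small by Cohen's convention (0.2/0.5/0.8).

Threshold: power ≥ 0.80 is conventionally adequate.
Power ≈ 0.40 → the study is underpowered (power < 0.80).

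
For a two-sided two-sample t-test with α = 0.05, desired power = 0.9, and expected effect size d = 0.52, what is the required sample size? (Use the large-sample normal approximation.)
n = 78 per group

Sample size formula (two-sample t-test, normal approximation):
n = 2 · ((z_{α/2} + z_β) / d)²

z_{α/2} = 1.960 (for α = 0.05, two-sided)
z_β = 1.282 (for power = 0.9)
d = 0.52

n = 2 · ((1.960 + 1.282) / 0.52)²
n = 2 · (6.235)²
n ≈ 77.75
Round up to the next whole number: n = 78 per group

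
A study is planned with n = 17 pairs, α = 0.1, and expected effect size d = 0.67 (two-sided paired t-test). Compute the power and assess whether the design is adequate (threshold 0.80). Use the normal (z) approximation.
Power ≈ 0.87; the study is adequately powered (power ≥ 0.80)

Power calculation (paired t-test, normal approximation):
z_β = d · √n - z_{α/2}
z_β = 0.67 · √17 - 1.645
z_β = 0.67 · 4.123 - 1.645
z_β = 1.118

Power = Φ(z_β) = Φ(1.118) ≈ 0.868

Effect size d = 0.67 is medium by Cohen's convention (0.2/0.5/0.8).

Threshold: power ≥ 0.80 is conventionally adequate.
Power ≈ 0.87 → the study is adequately powered (power ≥ 0.80).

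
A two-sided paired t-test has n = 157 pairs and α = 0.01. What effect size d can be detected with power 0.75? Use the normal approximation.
d ≈ 0.26

Minimum detectable effect (paired t-test, normal approximation):
d = (z_{α/2} + z_β) / √n
d = (2.576 + 0.674) / √157
d = 3.250 / 12.530
d ≈ 0.26

By Cohen's convention (0.2 small / 0.5 medium / 0.8 large): small effect.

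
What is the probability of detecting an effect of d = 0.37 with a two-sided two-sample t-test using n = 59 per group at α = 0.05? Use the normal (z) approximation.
Power ≈ 0.52

Power calculation (two-sample t-test, normal approximation):
z_β = d · √(n/2) - z_{α/2}
z_β = 0.37 · √(59/2) - 1.960
z_β = 0.37 · 5.431 - 1.960
z_β = 0.050

Power = Φ(z_β) = Φ(0.050) ≈ 0.520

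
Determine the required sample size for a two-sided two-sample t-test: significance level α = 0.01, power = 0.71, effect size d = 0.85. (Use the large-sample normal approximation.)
n = 28 per group

Sample size formula (two-sample t-test, normal approximation):
n = 2 · ((z_{α/2} + z_β) / d)²

z_{α/2} = 2.576 (for α = 0.01, two-sided)
z_β = 0.553 (for power = 0.71)
d = 0.85

n = 2 · ((2.576 + 0.553) / 0.85)²
n = 2 · (3.681)²
n ≈ 27.10
Round up to the next whole number: n = 28 per group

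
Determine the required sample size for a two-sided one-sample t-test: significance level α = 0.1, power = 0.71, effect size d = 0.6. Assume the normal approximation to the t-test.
n = 14

Sample size formula (one-sample t-test, normal approximation):
n = ((z_{α/2} + z_β) / d)²

z_{α/2} = 1.645 (for α = 0.1, two-sided)
z_β = 0.553 (for power = 0.71)
d = 0.6

n = ((1.645 + 0.553) / 0.6)²
n = (3.663)²
n ≈ 13.42
Round up to the next whole number: n = 14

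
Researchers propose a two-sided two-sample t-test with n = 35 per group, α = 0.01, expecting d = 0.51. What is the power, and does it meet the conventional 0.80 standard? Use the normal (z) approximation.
Power ≈ 0.33; the study is underpowered (power < 0.80)

Power calculation (two-sample t-test, normal approximation):
z_β = d · √(n/2) - z_{α/2}
z_β = 0.51 · √(35/2) - 2.576
z_β = 0.51 · 4.183 - 2.576
z_β = -0.442

Power = Φ(z_β) = Φ(-0.442) ≈ 0.329

Effect size d = 0.51 is medium by Cohen's convention (0.2/0.5/0.8).

Threshold: power ≥ 0.80 is conventionally adequate.
Power ≈ 0.33 → the study is underpowered (power < 0.80).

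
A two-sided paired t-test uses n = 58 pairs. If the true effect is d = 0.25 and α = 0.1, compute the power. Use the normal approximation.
Power ≈ 0.60

Power calculation (paired t-test, normal approximation):
z_β = d · √n - z_{α/2}
z_β = 0.25 · √58 - 1.645
z_β = 0.25 · 7.616 - 1.645
z_β = 0.259

Power = Φ(z_β) = Φ(0.259) ≈ 0.602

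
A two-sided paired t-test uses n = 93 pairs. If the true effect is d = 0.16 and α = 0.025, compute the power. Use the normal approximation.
Power ≈ 0.24

Power calculation (paired t-test, normal approximation):
z_β = d · √n - z_{α/2}
z_β = 0.16 · √93 - 2.241
z_β = 0.16 · 9.644 - 2.241
z_β = -0.698

Power = Φ(z_β) = Φ(-0.698) ≈ 0.242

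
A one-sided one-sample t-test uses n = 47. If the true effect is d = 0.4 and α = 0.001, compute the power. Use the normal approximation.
Power ≈ 0.36

Power calculation (one-sample t-test, normal approximation):
z_β = d · √n - z_α
z_β = 0.4 · √47 - 3.090
z_β = 0.4 · 6.856 - 3.090
z_β = -0.348

Power = Φ(z_β) = Φ(-0.348) ≈ 0.364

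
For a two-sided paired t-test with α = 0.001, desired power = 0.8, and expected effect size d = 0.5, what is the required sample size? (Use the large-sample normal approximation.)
n = 69 pairs

Sample size formula (paired t-test, normal approximation):
n = ((z_{α/2} + z_β) / d)²

z_{α/2} = 3.291 (for α = 0.001, two-sided)
z_β = 0.842 (for power = 0.8)
d = 0.5

n = ((3.291 + 0.842) / 0.5)²
n = (8.266)²
n ≈ 68.33
Round up to the next whole number: n = 69 pairs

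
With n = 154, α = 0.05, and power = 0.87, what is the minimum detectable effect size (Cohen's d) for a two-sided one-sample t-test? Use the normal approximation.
d ≈ 0.25

Minimum detectable effect (one-sample t-test, normal approximation):
d = (z_{α/2} + z_β) / √n
d = (1.960 + 1.126) / √154
d = 3.086 / 12.410
d ≈ 0.25

By Cohen's convention (0.2 small / 0.5 medium / 0.8 large): small effect.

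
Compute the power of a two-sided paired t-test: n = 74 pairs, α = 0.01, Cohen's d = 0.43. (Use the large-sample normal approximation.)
Power ≈ 0.87

Power calculation (paired t-test, normal approximation):
z_β = d · √n - z_{α/2}
z_β = 0.43 · √74 - 2.576
z_β = 0.43 · 8.602 - 2.576
z_β = 1.123

Power = Φ(z_β) = Φ(1.123) ≈ 0.869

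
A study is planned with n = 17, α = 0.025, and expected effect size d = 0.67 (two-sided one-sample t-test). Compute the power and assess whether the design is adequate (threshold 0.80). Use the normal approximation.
Power ≈ 0.70; the study is underpowered (power < 0.80)

Power calculation (one-sample t-test, normal approximation):
z_β = d · √n - z_{α/2}
z_β = 0.67 · √17 - 2.241
z_β = 0.67 · 4.123 - 2.241
z_β = 0.521

Power = Φ(z_β) = Φ(0.521) ≈ 0.699

Effect size d = 0.67 is medium by Cohen's convention (0.2/0.5/0.8).

Threshold: power ≥ 0.80 is conventionally adequate.
Power ≈ 0.70 → the study is underpowered (power < 0.80).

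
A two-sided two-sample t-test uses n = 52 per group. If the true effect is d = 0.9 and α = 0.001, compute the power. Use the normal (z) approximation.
Power ≈ 0.90

Power calculation (two-sample t-test, normal approximation):
z_β = d · √(n/2) - z_{α/2}
z_β = 0.9 · √(52/2) - 3.291
z_β = 0.9 · 5.099 - 3.291
z_β = 1.299

Power = Φ(z_β) = Φ(1.299) ≈ 0.903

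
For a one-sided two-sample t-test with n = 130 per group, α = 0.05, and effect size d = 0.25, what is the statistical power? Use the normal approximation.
Power ≈ 0.64

Power calculation (two-sample t-test, normal approximation):
z_β = d · √(n/2) - z_α
z_β = 0.25 · √(130/2) - 1.645
z_β = 0.25 · 8.062 - 1.645
z_β = 0.371

Power = Φ(z_β) = Φ(0.371) ≈ 0.645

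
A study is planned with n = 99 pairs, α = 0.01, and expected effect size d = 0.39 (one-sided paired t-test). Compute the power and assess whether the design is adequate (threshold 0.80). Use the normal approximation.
Power ≈ 0.94; the study is adequately powered (power ≥ 0.80)

Power calculation (paired t-test, normal approximation):
z_β = d · √n - z_α
z_β = 0.39 · √99 - 2.326
z_β = 0.39 · 9.950 - 2.326
z_β = 1.554

Power = Φ(z_β) = Φ(1.554) ≈ 0.940

Effect size d = 0.39 is small by Cohen's convention (0.2/0.5/0.8).

Threshold: power ≥ 0.80 is conventionally adequate.
Power ≈ 0.94 → the study is adequately powered (power ≥ 0.80).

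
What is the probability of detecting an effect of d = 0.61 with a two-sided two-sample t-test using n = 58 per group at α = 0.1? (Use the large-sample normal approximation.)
Power ≈ 0.95

Power calculation (two-sample t-test, normal approximation):
z_β = d · √(n/2) - z_{α/2}
z_β = 0.61 · √(58/2) - 1.645
z_β = 0.61 · 5.385 - 1.645
z_β = 1.640

Power = Φ(z_β) = Φ(1.640) ≈ 0.950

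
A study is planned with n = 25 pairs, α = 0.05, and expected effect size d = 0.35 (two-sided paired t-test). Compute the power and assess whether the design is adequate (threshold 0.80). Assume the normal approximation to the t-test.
Power ≈ 0.42; the study is underpowered (power < 0.80)

Power calculation (paired t-test, normal approximation):
z_β = d · √n - z_{α/2}
z_β = 0.35 · √25 - 1.960
z_β = 0.35 · 5.000 - 1.960
z_β = -0.210

Power = Φ(z_β) = Φ(-0.210) ≈ 0.417

Effect size d = 0.35 is small by Cohen's convention (0.2/0.5/0.8).

Threshold: power ≥ 0.80 is conventionally adequate.
Power ≈ 0.42 → the study is underpowered (power < 0.80).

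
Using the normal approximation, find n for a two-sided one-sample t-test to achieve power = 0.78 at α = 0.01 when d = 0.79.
n = 18

Sample size formula (one-sample t-test, normal approximation):
n = ((z_{α/2} + z_β) / d)²

z_{α/2} = 2.576 (for α = 0.01, two-sided)
z_β = 0.772 (for power = 0.78)
d = 0.79

n = ((2.576 + 0.772) / 0.79)²
n = (4.238)²
n ≈ 17.96
Round up to the next whole number: n = 18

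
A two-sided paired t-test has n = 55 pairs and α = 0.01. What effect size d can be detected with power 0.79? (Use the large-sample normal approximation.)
d ≈ 0.46

Minimum detectable effect (paired t-test, normal approximation):
d = (z_{α/2} + z_β) / √n
d = (2.576 + 0.806) / √55
d = 3.382 / 7.416
d ≈ 0.46

By Cohen's convention (0.2 small / 0.5 medium / 0.8 large): small effect.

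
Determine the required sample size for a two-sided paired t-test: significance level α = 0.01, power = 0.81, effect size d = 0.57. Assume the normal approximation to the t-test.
n = 37 pairs

Sample size formula (paired t-test, normal approximation):
n = ((z_{α/2} + z_β) / d)²

z_{α/2} = 2.576 (for α = 0.01, two-sided)
z_β = 0.878 (for power = 0.81)
d = 0.57

n = ((2.576 + 0.878) / 0.57)²
n = (6.060)²
n ≈ 36.72
Round up to the next whole number: n = 37 pairs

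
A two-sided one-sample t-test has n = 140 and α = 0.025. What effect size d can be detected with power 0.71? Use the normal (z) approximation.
d ≈ 0.24

Minimum detectable effect (one-sample t-test, normal approximation):
d = (z_{α/2} + z_β) / √n
d = (2.241 + 0.553) / √140
d = 2.795 / 11.832
d ≈ 0.24

By Cohen's convention (0.2 small / 0.5 medium / 0.8 large): small effect.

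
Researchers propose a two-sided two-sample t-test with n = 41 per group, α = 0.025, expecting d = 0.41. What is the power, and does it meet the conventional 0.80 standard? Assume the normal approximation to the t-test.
Power ≈ 0.35; the study is underpowered (power < 0.80)

Power calculation (two-sample t-test, normal approximation):
z_β = d · √(n/2) - z_{α/2}
z_β = 0.41 · √(41/2) - 2.241
z_β = 0.41 · 4.528 - 2.241
z_β = -0.385

Power = Φ(z_β) = Φ(-0.385) ≈ 0.350

Effect size d = 0.41 is small by Cohen's convention (0.2/0.5/0.8).

Threshold: power ≥ 0.80 is conventionally adequate.
Power ≈ 0.35 → the study is underpowered (power < 0.80).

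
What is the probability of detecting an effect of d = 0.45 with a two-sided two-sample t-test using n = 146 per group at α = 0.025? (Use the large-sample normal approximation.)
Power ≈ 0.95

Power calculation (two-sample t-test, normal approximation):
z_β = d · √(n/2) - z_{α/2}
z_β = 0.45 · √(146/2) - 2.241
z_β = 0.45 · 8.544 - 2.241
z_β = 1.603

Power = Φ(z_β) = Φ(1.603) ≈ 0.946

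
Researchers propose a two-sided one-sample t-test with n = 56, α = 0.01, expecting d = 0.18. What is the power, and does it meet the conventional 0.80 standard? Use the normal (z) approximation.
Power ≈ 0.11; the study is underpowered (power < 0.80)

Power calculation (one-sample t-test, normal approximation):
z_β = d · √n - z_{α/2}
z_β = 0.18 · √56 - 2.576
z_β = 0.18 · 7.483 - 2.576
z_β = -1.229

Power = Φ(z_β) = Φ(-1.229) ≈ 0.110

Effect size d = 0.18 is very small by Cohen's convention (0.2/0.5/0.8).

Threshold: power ≥ 0.80 is conventionally adequate.
Power ≈ 0.11 → the study is underpowered (power < 0.80).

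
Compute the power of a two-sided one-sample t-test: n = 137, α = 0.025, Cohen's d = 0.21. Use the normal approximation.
Power ≈ 0.59

Power calculation (one-sample t-test, normal approximation):
z_β = d · √n - z_{α/2}
z_β = 0.21 · √137 - 2.241
z_β = 0.21 · 11.705 - 2.241
z_β = 0.217

Power = Φ(z_β) = Φ(0.217) ≈ 0.586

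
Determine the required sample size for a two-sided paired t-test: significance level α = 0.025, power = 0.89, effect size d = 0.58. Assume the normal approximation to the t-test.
n = 36 pairs

Sample size formula (paired t-test, normal approximation):
n = ((z_{α/2} + z_β) / d)²

z_{α/2} = 2.241 (for α = 0.025, two-sided)
z_β = 1.227 (for power = 0.89)
d = 0.58

n = ((2.241 + 1.227) / 0.58)²
n = (5.979)²
n ≈ 35.75
Round up to the next whole number: n = 36 pairs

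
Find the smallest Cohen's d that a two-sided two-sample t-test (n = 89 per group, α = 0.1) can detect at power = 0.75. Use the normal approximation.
d ≈ 0.35

Minimum detectable effect (two-sample t-test, normal approximation):
d = (z_{α/2} + z_β) / √(n/2)
d = (1.645 + 0.674) / √(89/2)
d = 2.319 / 6.671
d ≈ 0.35

By Cohen's convention (0.2 small / 0.5 medium / 0.8 large): small effect.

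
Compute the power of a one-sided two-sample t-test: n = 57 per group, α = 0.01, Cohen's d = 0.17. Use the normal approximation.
Power ≈ 0.08

Power calculation (two-sample t-test, normal approximation):
z_β = d · √(n/2) - z_α
z_β = 0.17 · √(57/2) - 2.326
z_β = 0.17 · 5.339 - 2.326
z_β = -1.419

Power = Φ(z_β) = Φ(-1.419) ≈ 0.078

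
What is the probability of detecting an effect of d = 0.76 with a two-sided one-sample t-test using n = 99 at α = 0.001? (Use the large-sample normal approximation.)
Power ≈ 1.00

Power calculation (one-sample t-test, normal approximation):
z_β = d · √n - z_{α/2}
z_β = 0.76 · √99 - 3.291
z_β = 0.76 · 9.950 - 3.291
z_β = 4.271

Power = Φ(z_β) = Φ(4.271) ≈ 1.000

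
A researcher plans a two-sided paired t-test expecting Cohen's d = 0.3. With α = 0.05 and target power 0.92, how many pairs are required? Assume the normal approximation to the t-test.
n = 126 pairs

Sample size formula (paired t-test, normal approximation):
n = ((z_{α/2} + z_β) / d)²

z_{α/2} = 1.960 (for α = 0.05, two-sided)
z_β = 1.405 (for power = 0.92)
d = 0.3

n = ((1.960 + 1.405) / 0.3)²
n = (11.217)²
n ≈ 125.82
Round up to the next whole number: n = 126 pairs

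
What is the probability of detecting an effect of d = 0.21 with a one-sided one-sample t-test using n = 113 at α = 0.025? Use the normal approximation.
Power ≈ 0.61

Power calculation (one-sample t-test, normal approximation):
z_β = d · √n - z_α
z_β = 0.21 · √113 - 1.960
z_β = 0.21 · 10.630 - 1.960
z_β = 0.272

Power = Φ(z_β) = Φ(0.272) ≈ 0.607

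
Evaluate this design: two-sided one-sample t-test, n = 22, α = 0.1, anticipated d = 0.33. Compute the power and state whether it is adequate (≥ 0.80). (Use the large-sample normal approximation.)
Power ≈ 0.46; the study is underpowered (power < 0.80)

Power calculation (one-sample t-test, normal approximation):
z_β = d · √n - z_{α/2}
z_β = 0.33 · √22 - 1.645
z_β = 0.33 · 4.690 - 1.645
z_β = -0.097

Power = Φ(z_β) = Φ(-0.097) ≈ 0.461

Effect size d = 0.33 is small by Cohen's convention (0.2/0.5/0.8).

Threshold: power ≥ 0.80 is conventionally adequate.
Power ≈ 0.46 → the study is underpowered (power < 0.80).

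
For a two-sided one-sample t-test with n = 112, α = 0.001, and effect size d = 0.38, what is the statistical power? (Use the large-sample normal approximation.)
Power ≈ 0.77

Power calculation (one-sample t-test, normal approximation):
z_β = d · √n - z_{α/2}
z_β = 0.38 · √112 - 3.291
z_β = 0.38 · 10.583 - 3.291
z_β = 0.731

Power = Φ(z_β) = Φ(0.731) ≈ 0.768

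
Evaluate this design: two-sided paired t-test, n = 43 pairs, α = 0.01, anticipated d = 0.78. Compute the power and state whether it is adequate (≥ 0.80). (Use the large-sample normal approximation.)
Power ≈ 0.99; the study is adequately powered (power ≥ 0.80)

Power calculation (paired t-test, normal approximation):
z_β = d · √n - z_{α/2}
z_β = 0.78 · √43 - 2.576
z_β = 0.78 · 6.557 - 2.576
z_β = 2.539

Power = Φ(z_β) = Φ(2.539) ≈ 0.994

Effect size d = 0.78 is medium by Cohen's convention (0.2/0.5/0.8).

Threshold: power ≥ 0.80 is conventionally adequate.
Power ≈ 0.99 → the study is adequately powered (power ≥ 0.80).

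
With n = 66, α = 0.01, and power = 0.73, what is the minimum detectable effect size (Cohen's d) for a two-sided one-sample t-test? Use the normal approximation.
d ≈ 0.39

Minimum detectable effect (one-sample t-test, normal approximation):
d = (z_{α/2} + z_β) / √n
d = (2.576 + 0.613) / √66
d = 3.189 / 8.124
d ≈ 0.39

By Cohen's convention (0.2 small / 0.5 medium / 0.8 large): small effect.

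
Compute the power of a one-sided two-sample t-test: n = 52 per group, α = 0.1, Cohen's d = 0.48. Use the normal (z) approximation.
Power ≈ 0.88

Power calculation (two-sample t-test, normal approximation):
z_β = d · √(n/2) - z_α
z_β = 0.48 · √(52/2) - 1.282
z_β = 0.48 · 5.099 - 1.282
z_β = 1.166

Power = Φ(z_β) = Φ(1.166) ≈ 0.878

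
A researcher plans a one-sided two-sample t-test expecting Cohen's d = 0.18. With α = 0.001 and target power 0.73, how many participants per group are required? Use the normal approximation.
n = 847 per group

Sample size formula (two-sample t-test, normal approximation):
n = 2 · ((z_α + z_β) / d)²

z_α = 3.090 (for α = 0.001, one-sided)
z_β = 0.613 (for power = 0.73)
d = 0.18

n = 2 · ((3.090 + 0.613) / 0.18)²
n = 2 · (20.572)²
n ≈ 846.41
Round up to the next whole number: n = 847 per group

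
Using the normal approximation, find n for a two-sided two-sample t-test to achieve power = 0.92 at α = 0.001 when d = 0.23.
n = 834 per group

Sample size formula (two-sample t-test, normal approximation):
n = 2 · ((z_{α/2} + z_β) / d)²

z_{α/2} = 3.291 (for α = 0.001, two-sided)
z_β = 1.405 (for power = 0.92)
d = 0.23

n = 2 · ((3.291 + 1.405) / 0.23)²
n = 2 · (20.417)²
n ≈ 833.71
Round up to the next whole number: n = 834 per group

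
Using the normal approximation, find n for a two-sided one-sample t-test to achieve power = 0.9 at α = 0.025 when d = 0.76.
n = 22

Sample size formula (one-sample t-test, normal approximation):
n = ((z_{α/2} + z_β) / d)²

z_{α/2} = 2.241 (for α = 0.025, two-sided)
z_β = 1.282 (for power = 0.9)
d = 0.76

n = ((2.241 + 1.282) / 0.76)²
n = (4.636)²
n ≈ 21.49
Round up to the next whole number: n = 22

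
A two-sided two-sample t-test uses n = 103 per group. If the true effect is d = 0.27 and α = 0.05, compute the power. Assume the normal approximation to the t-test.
Power ≈ 0.49

Power calculation (two-sample t-test, normal approximation):
z_β = d · √(n/2) - z_{α/2}
z_β = 0.27 · √(103/2) - 1.960
z_β = 0.27 · 7.176 - 1.960
z_β = -0.022

Power = Φ(z_β) = Φ(-0.022) ≈ 0.491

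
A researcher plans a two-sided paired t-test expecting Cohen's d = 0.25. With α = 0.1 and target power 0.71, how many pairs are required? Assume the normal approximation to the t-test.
n = 78 pairs

Sample size formula (paired t-test, normal approximation):
n = ((z_{α/2} + z_β) / d)²

z_{α/2} = 1.645 (for α = 0.1, two-sided)
z_β = 0.553 (for power = 0.71)
d = 0.25

n = ((1.645 + 0.553) / 0.25)²
n = (8.792)²
n ≈ 77.30
Round up to the next whole number: n = 78 pairs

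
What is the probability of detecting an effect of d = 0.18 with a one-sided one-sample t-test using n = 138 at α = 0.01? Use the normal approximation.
Power ≈ 0.42

Power calculation (one-sample t-test, normal approximation):
z_β = d · √n - z_α
z_β = 0.18 · √138 - 2.326
z_β = 0.18 · 11.747 - 2.326
z_β = -0.212

Power = Φ(z_β) = Φ(-0.212) ≈ 0.416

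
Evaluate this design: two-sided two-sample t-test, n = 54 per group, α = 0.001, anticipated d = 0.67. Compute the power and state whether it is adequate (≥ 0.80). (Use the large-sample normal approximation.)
Power ≈ 0.58; the study is underpowered (power < 0.80)

Power calculation (two-sample t-test, normal approximation):
z_β = d · √(n/2) - z_{α/2}
z_β = 0.67 · √(54/2) - 3.291
z_β = 0.67 · 5.196 - 3.291
z_β = 0.191

Power = Φ(z_β) = Φ(0.191) ≈ 0.576

Effect size d = 0.67 is medium by Cohen's convention (0.2/0.5/0.8).

Threshold: power ≥ 0.80 is conventionally adequate.
Power ≈ 0.58 → the study is underpowered (power < 0.80).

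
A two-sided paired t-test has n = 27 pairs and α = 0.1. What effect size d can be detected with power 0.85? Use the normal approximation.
d ≈ 0.52

Minimum detectable effect (paired t-test, normal approximation):
d = (z_{α/2} + z_β) / √n
d = (1.645 + 1.036) / √27
d = 2.681 / 5.196
d ≈ 0.52

By Cohen's convention (0.2 small / 0.5 medium / 0.8 large): medium effect.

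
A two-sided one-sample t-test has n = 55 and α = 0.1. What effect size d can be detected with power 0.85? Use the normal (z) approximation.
d ≈ 0.36

Minimum detectable effect (one-sample t-test, normal approximation):
d = (z_{α/2} + z_β) / √n
d = (1.645 + 1.036) / √55
d = 2.681 / 7.416
d ≈ 0.36

By Cohen's convention (0.2 small / 0.5 medium / 0.8 large): small effect.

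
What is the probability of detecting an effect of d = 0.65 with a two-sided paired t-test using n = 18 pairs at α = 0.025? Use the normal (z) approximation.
Power ≈ 0.70

Power calculation (paired t-test, normal approximation):
z_β = d · √n - z_{α/2}
z_β = 0.65 · √18 - 2.241
z_β = 0.65 · 4.243 - 2.241
z_β = 0.516

Power = Φ(z_β) = Φ(0.516) ≈ 0.697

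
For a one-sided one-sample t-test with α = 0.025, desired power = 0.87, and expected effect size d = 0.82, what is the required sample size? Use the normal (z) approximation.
n = 15

Sample size formula (one-sample t-test, normal approximation):
n = ((z_α + z_β) / d)²

z_α = 1.960 (for α = 0.025, one-sided)
z_β = 1.126 (for power = 0.87)
d = 0.82

n = ((1.960 + 1.126) / 0.82)²
n = (3.763)²
n ≈ 14.16
Round up to the next whole number: n = 15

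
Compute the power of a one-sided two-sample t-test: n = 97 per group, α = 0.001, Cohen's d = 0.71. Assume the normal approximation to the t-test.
Power ≈ 0.97

Power calculation (two-sample t-test, normal approximation):
z_β = d · √(n/2) - z_α
z_β = 0.71 · √(97/2) - 3.090
z_β = 0.71 · 6.964 - 3.090
z_β = 1.854

Power = Φ(z_β) = Φ(1.854) ≈ 0.968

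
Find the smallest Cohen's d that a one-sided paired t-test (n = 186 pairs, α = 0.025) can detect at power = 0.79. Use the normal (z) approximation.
d ≈ 0.20

Minimum detectable effect (paired t-test, normal approximation):
d = (z_α + z_β) / √n
d = (1.960 + 0.806) / √186
d = 2.766 / 13.638
d ≈ 0.20

By Cohen's convention (0.2 small / 0.5 medium / 0.8 large): small effect.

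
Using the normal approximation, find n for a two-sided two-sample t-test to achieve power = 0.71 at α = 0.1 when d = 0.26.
n = 143 per group

Sample size formula (two-sample t-test, normal approximation):
n = 2 · ((z_{α/2} + z_β) / d)²

z_{α/2} = 1.645 (for α = 0.1, two-sided)
z_β = 0.553 (for power = 0.71)
d = 0.26

n = 2 · ((1.645 + 0.553) / 0.26)²
n = 2 · (8.454)²
n ≈ 142.94
Round up to the next whole number: n = 143 per group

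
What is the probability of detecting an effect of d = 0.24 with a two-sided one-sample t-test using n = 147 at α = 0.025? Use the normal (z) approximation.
Power ≈ 0.75

Power calculation (one-sample t-test, normal approximation):
z_β = d · √n - z_{α/2}
z_β = 0.24 · √147 - 2.241
z_β = 0.24 · 12.124 - 2.241
z_β = 0.668

Power = Φ(z_β) = Φ(0.668) ≈ 0.748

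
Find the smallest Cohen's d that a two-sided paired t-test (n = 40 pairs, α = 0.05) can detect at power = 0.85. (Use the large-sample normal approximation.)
d ≈ 0.47

Minimum detectable effect (paired t-test, normal approximation):
d = (z_{α/2} + z_β) / √n
d = (1.960 + 1.036) / √40
d = 2.996 / 6.325
d ≈ 0.47

By Cohen's convention (0.2 small / 0.5 medium / 0.8 large): small effect.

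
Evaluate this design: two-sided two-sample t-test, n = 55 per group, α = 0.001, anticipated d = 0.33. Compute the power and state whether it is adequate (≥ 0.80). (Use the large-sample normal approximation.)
Power ≈ 0.06; the study is underpowered (power < 0.80)

Power calculation (two-sample t-test, normal approximation):
z_β = d · √(n/2) - z_{α/2}
z_β = 0.33 · √(55/2) - 3.291
z_β = 0.33 · 5.244 - 3.291
z_β = -1.560

Power = Φ(z_β) = Φ(-1.560) ≈ 0.059

Effect size d = 0.33 is small by Cohen's convention (0.2/0.5/0.8).

Threshold: power ≥ 0.80 is conventionally adequate.
Power ≈ 0.06 → the study is underpowered (power < 0.80).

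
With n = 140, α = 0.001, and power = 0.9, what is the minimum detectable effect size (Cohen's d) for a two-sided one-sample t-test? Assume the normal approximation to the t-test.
d ≈ 0.39

Minimum detectable effect (one-sample t-test, normal approximation):
d = (z_{α/2} + z_β) / √n
d = (3.291 + 1.282) / √140
d = 4.572 / 11.832
d ≈ 0.39

By Cohen's convention (0.2 small / 0.5 medium / 0.8 large): small effect.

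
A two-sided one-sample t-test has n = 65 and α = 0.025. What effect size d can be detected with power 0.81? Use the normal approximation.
d ≈ 0.39

Minimum detectable effect (one-sample t-test, normal approximation):
d = (z_{α/2} + z_β) / √n
d = (2.241 + 0.878) / √65
d = 3.119 / 8.062
d ≈ 0.39

By Cohen's convention (0.2 small / 0.5 medium / 0.8 large): small effect.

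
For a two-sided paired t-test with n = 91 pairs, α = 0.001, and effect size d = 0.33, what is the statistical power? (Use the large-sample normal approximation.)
Power ≈ 0.44

Power calculation (paired t-test, normal approximation):
z_β = d · √n - z_{α/2}
z_β = 0.33 · √91 - 3.291
z_β = 0.33 · 9.539 - 3.291
z_β = -0.143

Power = Φ(z_β) = Φ(-0.143) ≈ 0.443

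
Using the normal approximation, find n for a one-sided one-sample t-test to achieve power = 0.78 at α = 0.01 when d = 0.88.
n = 13

Sample size formula (one-sample t-test, normal approximation):
n = ((z_α + z_β) / d)²

z_α = 2.326 (for α = 0.01, one-sided)
z_β = 0.772 (for power = 0.78)
d = 0.88

n = ((2.326 + 0.772) / 0.88)²
n = (3.520)²
n ≈ 12.39
Round up to the next whole number: n = 13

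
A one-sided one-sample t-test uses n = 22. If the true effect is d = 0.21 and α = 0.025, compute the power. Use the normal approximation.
Power ≈ 0.16

Power calculation (one-sample t-test, normal approximation):
z_β = d · √n - z_α
z_β = 0.21 · √22 - 1.960
z_β = 0.21 · 4.690 - 1.960
z_β = -0.975

Power = Φ(z_β) = Φ(-0.975) ≈ 0.165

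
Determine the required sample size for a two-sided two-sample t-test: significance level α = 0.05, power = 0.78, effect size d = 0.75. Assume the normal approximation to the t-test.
n = 27 per group

Sample size formula (two-sample t-test, normal approximation):
n = 2 · ((z_{α/2} + z_β) / d)²

z_{α/2} = 1.960 (for α = 0.05, two-sided)
z_β = 0.772 (for power = 0.78)
d = 0.75

n = 2 · ((1.960 + 0.772) / 0.75)²
n = 2 · (3.643)²
n ≈ 26.54
Round up to the next whole number: n = 27 per group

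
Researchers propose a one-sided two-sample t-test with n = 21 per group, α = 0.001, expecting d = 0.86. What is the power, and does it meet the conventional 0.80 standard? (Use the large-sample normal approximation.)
Power ≈ 0.38; the study is underpowered (power < 0.80)

Power calculation (two-sample t-test, normal approximation):
z_β = d · √(n/2) - z_α
z_β = 0.86 · √(21/2) - 3.090
z_β = 0.86 · 3.240 - 3.090
z_β = -0.304

Power = Φ(z_β) = Φ(-0.304) ≈ 0.381

Effect size d = 0.86 is large by Cohen's convention (0.2/0.5/0.8).

Threshold: power ≥ 0.80 is conventionally adequate.
Power ≈ 0.38 → the study is underpowered (power < 0.80).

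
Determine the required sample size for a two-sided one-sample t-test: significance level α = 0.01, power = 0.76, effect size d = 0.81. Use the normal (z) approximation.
n = 17

Sample size formula (one-sample t-test, normal approximation):
n = ((z_{α/2} + z_β) / d)²

z_{α/2} = 2.576 (for α = 0.01, two-sided)
z_β = 0.706 (for power = 0.76)
d = 0.81

n = ((2.576 + 0.706) / 0.81)²
n = (4.052)²
n ≈ 16.42
Round up to the next whole number: n = 17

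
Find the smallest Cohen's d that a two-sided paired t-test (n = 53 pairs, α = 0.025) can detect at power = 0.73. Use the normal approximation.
d ≈ 0.39

Minimum detectable effect (paired t-test, normal approximation):
d = (z_{α/2} + z_β) / √n
d = (2.241 + 0.613) / √53
d = 2.854 / 7.280
d ≈ 0.39

By Cohen's convention (0.2 small / 0.5 medium / 0.8 large): small effect.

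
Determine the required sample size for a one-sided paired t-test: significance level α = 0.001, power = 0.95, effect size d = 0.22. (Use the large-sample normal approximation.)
n = 464 pairs

Sample size formula (paired t-test, normal approximation):
n = ((z_α + z_β) / d)²

z_α = 3.090 (for α = 0.001, one-sided)
z_β = 1.645 (for power = 0.95)
d = 0.22

n = ((3.090 + 1.645) / 0.22)²
n = (21.523)²
n ≈ 463.24
Round up to the next whole number: n = 464 pairs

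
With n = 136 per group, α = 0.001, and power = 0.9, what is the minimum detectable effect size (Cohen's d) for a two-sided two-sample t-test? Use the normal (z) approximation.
d ≈ 0.55

Minimum detectable effect (two-sample t-test, normal approximation):
d = (z_{α/2} + z_β) / √(n/2)
d = (3.291 + 1.282) / √(136/2)
d = 4.572 / 8.246
d ≈ 0.55

By Cohen's convention (0.2 small / 0.5 medium / 0.8 large): medium effect.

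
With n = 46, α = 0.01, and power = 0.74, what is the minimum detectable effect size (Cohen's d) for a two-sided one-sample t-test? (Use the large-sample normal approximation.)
d ≈ 0.47

Minimum detectable effect (one-sample t-test, normal approximation):
d = (z_{α/2} + z_β) / √n
d = (2.576 + 0.643) / √46
d = 3.219 / 6.782
d ≈ 0.47

By Cohen's convention (0.2 small / 0.5 medium / 0.8 large): small effect.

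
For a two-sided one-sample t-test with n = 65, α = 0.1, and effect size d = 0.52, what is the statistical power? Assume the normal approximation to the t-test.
Power ≈ 0.99

Power calculation (one-sample t-test, normal approximation):
z_β = d · √n - z_{α/2}
z_β = 0.52 · √65 - 1.645
z_β = 0.52 · 8.062 - 1.645
z_β = 2.548

Power = Φ(z_β) = Φ(2.548) ≈ 0.995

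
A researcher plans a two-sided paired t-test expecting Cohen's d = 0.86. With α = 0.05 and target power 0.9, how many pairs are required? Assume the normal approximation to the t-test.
n = 15 pairs

Sample size formula (paired t-test, normal approximation):
n = ((z_{α/2} + z_β) / d)²

z_{α/2} = 1.960 (for α = 0.05, two-sided)
z_β = 1.282 (for power = 0.9)
d = 0.86

n = ((1.960 + 1.282) / 0.86)²
n = (3.770)²
n ≈ 14.21
Round up to the next whole number: n = 15 pairs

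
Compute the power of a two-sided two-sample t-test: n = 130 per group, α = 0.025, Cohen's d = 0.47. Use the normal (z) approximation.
Power ≈ 0.94

Power calculation (two-sample t-test, normal approximation):
z_β = d · √(n/2) - z_{α/2}
z_β = 0.47 · √(130/2) - 2.241
z_β = 0.47 · 8.062 - 2.241
z_β = 1.548

Power = Φ(z_β) = Φ(1.548) ≈ 0.939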